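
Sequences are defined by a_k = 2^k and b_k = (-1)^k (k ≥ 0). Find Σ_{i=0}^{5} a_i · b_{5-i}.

The convolution is the x^5 coefficient of A(x)B(x).
Σ = 1·(-1) + 2·1 + 4·(-1) + 8·1 + 16·(-1) + 32·1 = 21.

21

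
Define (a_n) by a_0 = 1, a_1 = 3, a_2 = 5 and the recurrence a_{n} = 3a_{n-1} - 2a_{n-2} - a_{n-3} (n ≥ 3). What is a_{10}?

The ordinary generating function has denominator 1 - 3t + 2t^2 + t^3.
Iterating the recurrence: a_0,…,a_{10} = 1, 3, 5, 8, 11, 12, 6, -17, -75, -197, -424.

-424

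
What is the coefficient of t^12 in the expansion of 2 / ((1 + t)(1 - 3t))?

The denominator gives the recurrence a_n = 2a_(n−1) + 3a_(n−2) for n ≥ 2; the numerator fixes a_0 = 2, a_1 = 4.
Iterating: 2, 4, 14, 40, 122, 364, 1094, 3280, 9842, 29524, 88574, 265720, 797162, so a_12 = 797162.

797162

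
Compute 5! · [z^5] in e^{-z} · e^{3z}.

32

The EGF product rule gives c_5 = Σ_{k_1+k_2=5} C(5; k_1,k_2) · ∏ g_i(k_i), where e^{-z} gives (-1)^k; e^{3z} gives (3)^k.
g_1(k) for k = 0…5: 1, -1, 1, -1, 1, -1.
g_2(k) for k = 0…5: 1, 3, 9, 27, 81, 243.
c_5 = Σ_k C(5,k)·g_1(k)·g_2(5−k) = 1·1·243 + 5·(-1)·81 + 10·1·27 + 10·(-1)·9 + 5·1·3 + 1·(-1)·1 = 243 − 405 + 270 − 90 + 15 − 1 = 32.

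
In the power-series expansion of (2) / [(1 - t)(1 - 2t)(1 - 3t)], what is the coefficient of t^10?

The denominator gives the recurrence a_n = 6a_(n−1) − 11a_(n−2) + 6a_(n−3) for n ≥ 3; the numerator fixes a_0 = 2, a_1 = 12, a_2 = 50.
Iterating: 2, 12, 50, 180, 602, 1932, 6050, 18660, 57002, 173052, 523250, so a_10 = 523250.

523250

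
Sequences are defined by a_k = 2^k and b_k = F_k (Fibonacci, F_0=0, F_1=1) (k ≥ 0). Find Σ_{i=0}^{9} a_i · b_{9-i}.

Write out a_i and b_{9-i} for i = 0,…,9 and sum the products.
Σ = 1·34 + 2·21 + 4·13 + 8·8 + 16·5 + 32·3 + 64·2 + 128·1 + 256·1 + 512·0 = 880.

880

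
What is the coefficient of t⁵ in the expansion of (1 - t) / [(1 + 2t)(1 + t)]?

The denominator gives the recurrence a_n = −3a_(n−1) − 2a_(n−2) for n ≥ 3; the numerator fixes a_0 = 1, a_1 = -4, a_2 = 10.
Iterating: 1, -4, 10, -22, 46, -94, so a_5 = -94.

-94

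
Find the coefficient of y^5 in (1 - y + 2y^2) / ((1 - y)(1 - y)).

The denominator gives the recurrence a_n = 2a_(n−1) − a_(n−2) for n ≥ 3; the numerator fixes a_0 = 1, a_1 = 1, a_2 = 3.
Iterating: 1, 1, 3, 5, 7, 9, so a_5 = 9.

9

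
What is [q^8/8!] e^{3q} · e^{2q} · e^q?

1679616

The EGF product rule gives c_8 = Σ_{k_1+k_2+k_3=8} C(8; k_1,k_2,k_3) · ∏ g_i(k_i), where e^{3q} gives (3)^k; e^{2q} gives (2)^k; e^q gives (1)^k.
g_1(k) for k = 0…8: 1, 3, 9, 27, 81, 243, 729, 2187, 6561.
g_2(k) for k = 0…8: 1, 2, 4, 8, 16, 32, 64, 128, 256.
g_3(k) for k = 0…8: 1, 1, 1, 1, 1, 1, 1, 1, 1.
First combine the last two factors: h(k) = Σ_j C(k,j)·g_2(j)·g_3(k−j) for k = 0…8: 1, 3, 9, 27, 81, 243, 729, 2187, 6561.
c_8 = Σ_k C(8,k)·g_1(k)·h(8−k) = 1·1·6561 + 8·3·2187 + 28·9·729 + 56·27·243 + 70·81·81 + 56·243·27 + 28·729·9 + 8·2187·3 + 1·6561·1 = 6561 + 52488 + 183708 + 367416 + 459270 + 367416 + 183708 + 52488 + 6561 = 1679616.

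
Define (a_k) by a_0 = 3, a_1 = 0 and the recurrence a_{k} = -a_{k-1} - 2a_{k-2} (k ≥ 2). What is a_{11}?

The ordinary generating function has denominator 1 + q + 2q^2.
Iterating the recurrence: a_0,…,a_{11} = 3, 0, -6, 6, 6, -18, 6, 30, -42, -18, 102, -66.

-66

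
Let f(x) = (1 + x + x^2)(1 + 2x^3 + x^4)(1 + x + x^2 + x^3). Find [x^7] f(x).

7

(1 + x + x^2) has coefficients 1,1,1 for degrees 0…2.
(1 + 2x^3 + x^4) has coefficients 1,0,0,2,1,0,0,0 for degrees 0…7.
Finally multiplying by (1 + x + x^2 + x^3), the product of all factors after the first has coefficients 1,1,1,3,3,3,3,1 for degrees 0…7.
[x^7] = 1·1 + 1·3 + 1·3 = 7.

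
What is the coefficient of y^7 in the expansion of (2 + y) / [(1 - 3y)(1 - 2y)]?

Partial fractions give a closed form: a_n = (7)·3^n + (-5)·2^n.
At n = 7: a_7 = 14669.

14669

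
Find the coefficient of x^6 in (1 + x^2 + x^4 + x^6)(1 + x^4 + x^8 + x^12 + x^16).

2

(1 + x^2 + x^4 + x^6) has coefficients 1,0,1,0,1,0,1 for degrees 0…6.
(1 + x^4 + x^8 + x^12 + x^16) has coefficients 1,0,0,0,1,0,0 for degrees 0…6.
[x^6] = 1·0 + 1·1 + 1·0 + 1·1 = 2.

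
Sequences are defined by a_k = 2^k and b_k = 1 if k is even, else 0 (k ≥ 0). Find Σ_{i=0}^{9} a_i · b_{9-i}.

The convolution is the x^9 coefficient of A(x)B(x).
Σ = 1·0 + 2·1 + 4·0 + 8·1 + 16·0 + 32·1 + 64·0 + 128·1 + 256·0 + 512·1 = 682.

682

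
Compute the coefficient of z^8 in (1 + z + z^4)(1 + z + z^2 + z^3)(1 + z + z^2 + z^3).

3

(1 + z + z^4) has coefficients 1,1,0,0,1 for degrees 0…4.
(1 + z + z^2 + z^3) has coefficients 1,1,1,1,0,0,0,0,0 for degrees 0…8.
Finally multiplying by (1 + z + z^2 + z^3), the product of all factors after the first has coefficients 1,2,3,4,3,2,1,0,0 for degrees 0…8.
[z^8] = 1·0 + 1·0 + 1·3 = 3.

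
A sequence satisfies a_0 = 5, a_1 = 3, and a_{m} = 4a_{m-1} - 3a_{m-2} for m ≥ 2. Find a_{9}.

The ordinary generating function has denominator 1 - 4x + 3x^2.
Iterating the recurrence: a_0,…,a_{9} = 5, 3, -3, -21, -75, -237, -723, -2181, -6555, -19677.

-19677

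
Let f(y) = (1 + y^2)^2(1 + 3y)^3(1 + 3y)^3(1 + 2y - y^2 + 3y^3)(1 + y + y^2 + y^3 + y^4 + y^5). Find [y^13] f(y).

(1 + y^2)^2 has coefficients 1,0,2,0,1 for degrees 0…4.
(1 + 3y)^3 has coefficients 1,9,27,27,0,0,0,0,0,0,0,0,0,0 for degrees 0…13.
Multiplying by (1 + 3y)^3 gives running coefficients 1,18,135,540,1215,1458,729,0,0,0,0,0,0,0 for degrees 0…13.
Multiplying by (1 + 2y - y^2 + 3y^3) gives running coefficients 1,20,170,795,2214,3753,4050,3645,3645,2187,0,0,0,0 for degrees 0…13.
Finally multiplying by (1 + y + y^2 + y^3 + y^4 + y^5), the product of all factors after the first has coefficients 1,21,191,986,3200,6953,11002,14627,18102,19494,17280,13527,9477,5832 for degrees 0…13.
[y^13] = 1·5832 + 2·13527 + 1·19494 = 52380.

52380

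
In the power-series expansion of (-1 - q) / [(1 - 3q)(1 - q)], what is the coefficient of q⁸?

-13121

Partial fractions give a closed form: a_n = (-2)·3^n + (1)·1^n.
At n = 8: a_8 = -13121.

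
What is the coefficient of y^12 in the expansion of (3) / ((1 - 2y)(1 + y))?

8193

The denominator gives the recurrence a_n = a_(n−1) + 2a_(n−2) for n ≥ 3; the numerator fixes a_0 = 3, a_1 = 3, a_2 = 9.
Iterating: 3, 3, 9, 15, 33, 63, 129, 255, 513, 1023, 2049, 4095, 8193, so a_12 = 8193.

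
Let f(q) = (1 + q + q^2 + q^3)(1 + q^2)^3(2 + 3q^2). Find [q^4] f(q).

(1 + q + q^2 + q^3) has coefficients 1,1,1,1 for degrees 0…3.
(1 + q^2)^3 has coefficients 1,0,3,0,3 for degrees 0…4.
Finally multiplying by (2 + 3q^2), the product of all factors after the first has coefficients 2,0,9,0,15 for degrees 0…4.
[q^4] = 1·15 + 1·0 + 1·9 + 1·0 = 24.

24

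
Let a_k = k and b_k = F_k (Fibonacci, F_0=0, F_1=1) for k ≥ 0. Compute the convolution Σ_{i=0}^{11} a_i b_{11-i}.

This is [x^11] in the product of the two ordinary generating functions.
Σ = 0·89 + 1·55 + 2·34 + 3·21 + 4·13 + 5·8 + 6·5 + 7·3 + 8·2 + 9·1 + 10·1 + 11·0 = 364.

364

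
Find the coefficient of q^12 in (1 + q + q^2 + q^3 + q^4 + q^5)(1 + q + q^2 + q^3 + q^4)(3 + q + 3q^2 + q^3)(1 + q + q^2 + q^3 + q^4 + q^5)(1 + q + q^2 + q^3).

557

(1 + q + q^2 + q^3 + q^4 + q^5) has coefficients 1,1,1,1,1,1 for degrees 0…5.
(1 + q + q^2 + q^3 + q^4) has coefficients 1,1,1,1,1,0,0,0,0,0,0,0,0 for degrees 0…12.
Multiplying by (3 + q + 3q^2 + q^3) gives running coefficients 3,4,7,8,8,5,4,1,0,0,0,0,0 for degrees 0…12.
Multiplying by (1 + q + q^2 + q^3 + q^4 + q^5) gives running coefficients 3,7,14,22,30,35,36,33,26,18,10,5,1 for degrees 0…12.
Finally multiplying by (1 + q + q^2 + q^3), the product of all factors after the first has coefficients 3,10,24,46,73,101,123,134,130,113,87,59,34 for degrees 0…12.
[q^12] = 1·34 + 1·59 + 1·87 + 1·113 + 1·130 + 1·134 = 557.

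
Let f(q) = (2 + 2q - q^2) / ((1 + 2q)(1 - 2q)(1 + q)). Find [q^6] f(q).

The denominator gives the recurrence a_n = −a_(n−1) + 4a_(n−2) + 4a_(n−3) for n ≥ 3; the numerator fixes a_0 = 2, a_1 = 0, a_2 = 7.
Iterating: 2, 0, 7, 1, 27, 5, 107, so a_6 = 107.

107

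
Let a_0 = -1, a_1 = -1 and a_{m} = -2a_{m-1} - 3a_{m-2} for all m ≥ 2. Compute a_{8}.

95

The ordinary generating function has denominator 1 + 2y + 3y^2.
Iterating the recurrence: a_0,…,a_{8} = -1, -1, 5, -7, -1, 23, -43, 17, 95.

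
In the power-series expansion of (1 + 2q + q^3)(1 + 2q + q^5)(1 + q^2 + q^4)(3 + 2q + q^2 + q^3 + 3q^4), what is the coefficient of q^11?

(1 + 2q + q^3) has coefficients 1,2,0,1 for degrees 0…3.
(1 + 2q + q^5) has coefficients 1,2,0,0,0,1,0,0,0,0,0,0 for degrees 0…11.
Multiplying by (1 + q^2 + q^4) gives running coefficients 1,2,1,2,1,3,0,1,0,1,0,0 for degrees 0…11.
Finally multiplying by (3 + 2q + q^2 + q^3 + 3q^4), the product of all factors after the first has coefficients 3,8,8,11,13,20,12,13,8,13,3,4 for degrees 0…11.
[q^11] = 1·4 + 2·3 + 1·8 = 18.

18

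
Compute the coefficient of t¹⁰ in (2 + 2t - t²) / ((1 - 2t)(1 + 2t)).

The denominator gives the recurrence a_n = 4a_(n−2) for n ≥ 3; the numerator fixes a_0 = 2, a_1 = 2, a_2 = 7.
Iterating: 2, 2, 7, 8, 28, 32, 112, 128, 448, 512, 1792, so a_10 = 1792.

1792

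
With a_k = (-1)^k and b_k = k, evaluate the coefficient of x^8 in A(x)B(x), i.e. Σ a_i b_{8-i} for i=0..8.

The convolution is the x^8 coefficient of A(x)B(x).
Σ = 1·8 − 1·7 + 1·6 − 1·5 + 1·4 − 1·3 + 1·2 − 1·1 + 1·0 = 4.

4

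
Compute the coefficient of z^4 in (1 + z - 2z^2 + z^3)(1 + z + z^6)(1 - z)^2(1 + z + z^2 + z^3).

(1 + z - 2z^2 + z^3) has coefficients 1,1,-2,1 for degrees 0…3.
(1 + z + z^6) has coefficients 1,1,0,0,0 for degrees 0…4.
Multiplying by (1 - z)^2 gives running coefficients 1,-1,-1,1,0 for degrees 0…4.
Finally multiplying by (1 + z + z^2 + z^3), the product of all factors after the first has coefficients 1,0,-1,0,-1 for degrees 0…4.
[z^4] = 1·(-1) + 1·0 − 2·(-1) + 1·0 = 1.

1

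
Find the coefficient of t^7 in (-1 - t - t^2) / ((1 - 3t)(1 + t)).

-2369

The denominator gives the recurrence a_n = 2a_(n−1) + 3a_(n−2) for n ≥ 3; the numerator fixes a_0 = -1, a_1 = -3, a_2 = -10.
Iterating: -1, -3, -10, -29, -88, -263, -790, -2369, so a_7 = -2369.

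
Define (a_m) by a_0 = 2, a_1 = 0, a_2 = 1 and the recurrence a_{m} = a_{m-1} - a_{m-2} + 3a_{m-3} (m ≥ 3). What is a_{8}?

22

The ordinary generating function has denominator 1 - x + x^2 - 3x^3.
Iterating the recurrence: a_0,…,a_{8} = 2, 0, 1, 7, 6, 2, 17, 33, 22.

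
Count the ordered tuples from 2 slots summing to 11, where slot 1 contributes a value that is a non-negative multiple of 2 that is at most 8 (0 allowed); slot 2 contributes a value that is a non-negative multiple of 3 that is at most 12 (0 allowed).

The generating function for the choices is (1 + z^2 + z^4 + z^6 + z^8)·(1 + z^3 + z^6 + z^9 + z^12); the count is [z^11].
(1 + z^2 + z^4 + z^6 + z^8) has coefficients 1,0,1,0,1,0,1,0,1 for degrees 0…8.
(1 + z^3 + z^6 + z^9 + z^12) has coefficients 1,0,0,1,0,0,1,0,0,1,0,0 for degrees 0…11.
[z^11] = 1·0 + 1·1 + 1·0 + 1·0 + 1·1 = 2.

2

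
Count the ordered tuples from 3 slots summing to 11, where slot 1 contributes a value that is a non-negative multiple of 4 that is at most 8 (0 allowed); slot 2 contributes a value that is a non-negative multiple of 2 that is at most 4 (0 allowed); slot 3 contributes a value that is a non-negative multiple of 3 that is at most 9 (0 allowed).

3

The generating function for the choices is (1 + z^4 + z^8)·(1 + z^2 + z^4)·(1 + z^3 + z^6 + z^9); the count is [z^11].
(1 + z^4 + z^8) has coefficients 1,0,0,0,1,0,0,0,1 for degrees 0…8.
(1 + z^2 + z^4) has coefficients 1,0,1,0,1,0,0,0,0,0,0,0 for degrees 0…11.
Finally multiplying by (1 + z^3 + z^6 + z^9), the product of all factors after the first has coefficients 1,0,1,1,1,1,1,1,1,1,1,1 for degrees 0…11.
[z^11] = 1·1 + 1·1 + 1·1 = 3.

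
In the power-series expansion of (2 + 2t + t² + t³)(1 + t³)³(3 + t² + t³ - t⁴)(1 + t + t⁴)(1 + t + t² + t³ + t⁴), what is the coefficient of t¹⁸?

(2 + 2t + t² + t³) has coefficients 2,2,1,1 for degrees 0…3.
(1 + t³)³ has coefficients 1,0,0,3,0,0,3,0,0,1,0,0,0,0,0,0,0,0,0 for degrees 0…18.
Multiplying by (3 + t² + t³ - t⁴) gives running coefficients 3,0,1,10,-1,3,12,-3,3,6,-3,1,1,-1,0,0,0,0,0 for degrees 0…18.
Multiplying by (1 + t + t⁴) gives running coefficients 3,3,1,11,12,2,16,19,-1,12,15,-5,5,6,-4,1,1,-1,0 for degrees 0…18.
Finally multiplying by (1 + t + t² + t³ + t⁴), the product of all factors after the first has coefficients 3,6,7,18,30,29,42,60,48,48,61,40,26,33,17,3,9,3,-3 for degrees 0…18.
[t¹⁸] = 2·(-3) + 2·3 + 1·9 + 1·3 = 12.

12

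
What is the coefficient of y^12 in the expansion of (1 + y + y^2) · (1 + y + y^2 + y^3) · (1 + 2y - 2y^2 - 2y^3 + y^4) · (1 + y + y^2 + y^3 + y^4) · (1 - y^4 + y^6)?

(1 + y + y^2) has coefficients 1,1,1 for degrees 0…2.
(1 + y + y^2 + y^3) has coefficients 1,1,1,1,0,0,0,0,0,0,0,0,0 for degrees 0…12.
Multiplying by (1 + 2y - 2y^2 - 2y^3 + y^4) gives running coefficients 1,3,1,-1,-1,-3,-1,1,0,0,0,0,0 for degrees 0…12.
Multiplying by (1 + y + y^2 + y^3 + y^4) gives running coefficients 1,4,5,4,3,-1,-5,-5,-4,-3,0,1,0 for degrees 0…12.
Finally multiplying by (1 - y^4 + y^6), the product of all factors after the first has coefficients 1,4,5,4,2,-5,-9,-5,-2,2,8,5,-1 for degrees 0…12.
[y^12] = 1·(-1) + 1·5 + 1·8 = 12.

12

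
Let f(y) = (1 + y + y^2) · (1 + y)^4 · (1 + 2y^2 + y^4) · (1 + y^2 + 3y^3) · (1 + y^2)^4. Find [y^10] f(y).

1832

(1 + y + y^2) has coefficients 1,1,1 for degrees 0…2.
(1 + y)^4 has coefficients 1,4,6,4,1,0,0,0,0,0,0 for degrees 0…10.
Multiplying by (1 + 2y^2 + y^4) gives running coefficients 1,4,8,12,14,12,8,4,1,0,0 for degrees 0…10.
Multiplying by (1 + y^2 + 3y^3) gives running coefficients 1,4,9,19,34,48,58,58,45,28,13 for degrees 0…10.
Finally multiplying by (1 + y^2)^4, the product of all factors after the first has coefficients 1,4,13,35,76,148,252,380,518,628,686 for degrees 0…10.
[y^10] = 1·686 + 1·628 + 1·518 = 1832.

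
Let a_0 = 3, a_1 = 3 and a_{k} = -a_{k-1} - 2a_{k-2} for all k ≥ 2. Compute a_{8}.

-33

The ordinary generating function has denominator 1 + x + 2x^2.
Iterating the recurrence: a_0,…,a_{8} = 3, 3, -9, 3, 15, -21, -9, 51, -33.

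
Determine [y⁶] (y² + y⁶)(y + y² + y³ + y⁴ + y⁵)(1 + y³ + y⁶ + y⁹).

(y² + y⁶) has coefficients 0,0,1,0,0,0,1 for degrees 0…6.
(y + y² + y³ + y⁴ + y⁵) has coefficients 0,1,1,1,1,1,0 for degrees 0…6.
Finally multiplying by (1 + y³ + y⁶ + y⁹), the product of all factors after the first has coefficients 0,1,1,1,2,2,1 for degrees 0…6.
[y⁶] = 1·2 + 1·0 = 2.

2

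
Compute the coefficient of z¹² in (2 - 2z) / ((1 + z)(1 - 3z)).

The denominator gives the recurrence a_n = 2a_(n−1) + 3a_(n−2) for n ≥ 2; the numerator fixes a_0 = 2, a_1 = 2.
Iterating: 2, 2, 10, 26, 82, 242, 730, 2186, 6562, 19682, 59050, 177146, 531442, so a_12 = 531442.

531442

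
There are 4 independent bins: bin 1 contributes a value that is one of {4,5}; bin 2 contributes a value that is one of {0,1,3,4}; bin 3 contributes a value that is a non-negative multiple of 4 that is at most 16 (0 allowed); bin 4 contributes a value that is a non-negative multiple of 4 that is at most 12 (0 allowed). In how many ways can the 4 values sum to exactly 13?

8

The generating function for the choices is (q^4 + q^5)·(1 + q + q^3 + q^4)·(1 + q^4 + q^8 + q^12 + q^16)·(1 + q^4 + q^8 + q^12); the count is [q^13].
(q^4 + q^5) has coefficients 0,0,0,0,1,1 for degrees 0…5.
(1 + q + q^3 + q^4) has coefficients 1,1,0,1,1,0,0,0,0,0,0,0,0,0 for degrees 0…13.
Multiplying by (1 + q^4 + q^8 + q^12 + q^16) gives running coefficients 1,1,0,1,2,1,0,1,2,1,0,1,2,1 for degrees 0…13.
Finally multiplying by (1 + q^4 + q^8 + q^12), the product of all factors after the first has coefficients 1,1,0,1,3,2,0,2,5,3,0,3,7,4 for degrees 0…13.
[q^13] = 1·3 + 1·5 = 8.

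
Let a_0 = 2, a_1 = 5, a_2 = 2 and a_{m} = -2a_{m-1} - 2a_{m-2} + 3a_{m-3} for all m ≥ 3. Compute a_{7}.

The ordinary generating function has denominator 1 + 2z + 2z^2 - 3z^3.
Iterating the recurrence: a_0,…,a_{7} = 2, 5, 2, -8, 27, -32, -14, 173.

173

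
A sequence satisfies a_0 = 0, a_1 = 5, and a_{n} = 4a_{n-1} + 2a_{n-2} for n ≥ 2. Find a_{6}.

7920

The ordinary generating function has denominator 1 - 4x - 2x^2.
Iterating the recurrence: a_0,…,a_{6} = 0, 5, 20, 90, 400, 1780, 7920.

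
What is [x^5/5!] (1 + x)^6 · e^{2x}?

12032

The EGF product rule gives c_5 = Σ_{k_1+k_2=5} C(5; k_1,k_2) · ∏ g_i(k_i), where (1+x)^6 gives the falling factorial (6)_k; e^{2x} gives (2)^k.
g_1(k) for k = 0…5: 1, 6, 30, 120, 360, 720.
g_2(k) for k = 0…5: 1, 2, 4, 8, 16, 32.
c_5 = Σ_k C(5,k)·g_1(k)·g_2(5−k) = 1·1·32 + 5·6·16 + 10·30·8 + 10·120·4 + 5·360·2 + 1·720·1 = 32 + 480 + 2400 + 4800 + 3600 + 720 = 12032.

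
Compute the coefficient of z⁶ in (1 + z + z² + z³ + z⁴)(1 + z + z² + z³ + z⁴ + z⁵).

(1 + z + z² + z³ + z⁴) has coefficients 1,1,1,1,1 for degrees 0…4.
(1 + z + z² + z³ + z⁴ + z⁵) has coefficients 1,1,1,1,1,1,0 for degrees 0…6.
[z⁶] = 1·0 + 1·1 + 1·1 + 1·1 + 1·1 = 4.

4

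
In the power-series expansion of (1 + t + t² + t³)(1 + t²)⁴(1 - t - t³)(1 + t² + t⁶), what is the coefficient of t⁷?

(1 + t + t² + t³) has coefficients 1,1,1,1 for degrees 0…3.
(1 + t²)⁴ has coefficients 1,0,4,0,6,0,4,0 for degrees 0…7.
Multiplying by (1 - t - t³) gives running coefficients 1,-1,4,-5,6,-10,4,-10 for degrees 0…7.
Finally multiplying by (1 + t² + t⁶), the product of all factors after the first has coefficients 1,-1,5,-6,10,-15,11,-21 for degrees 0…7.
[t⁷] = 1·(-21) + 1·11 + 1·(-15) + 1·10 = -15.

-15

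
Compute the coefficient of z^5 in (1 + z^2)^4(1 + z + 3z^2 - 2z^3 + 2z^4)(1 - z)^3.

(1 + z^2)^4 has coefficients 1,0,4,0,6,0 for degrees 0…5.
(1 + z + 3z^2 - 2z^3 + 2z^4) has coefficients 1,1,3,-2,2,0 for degrees 0…5.
Finally multiplying by (1 - z)^3, the product of all factors after the first has coefficients 1,-2,3,-9,16,-15 for degrees 0…5.
[z^5] = 1·(-15) + 4·(-9) + 6·(-2) = -63.

-63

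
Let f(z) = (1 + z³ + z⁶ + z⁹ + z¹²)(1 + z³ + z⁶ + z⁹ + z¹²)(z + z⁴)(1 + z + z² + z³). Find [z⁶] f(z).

3

(1 + z³ + z⁶ + z⁹ + z¹²) has coefficients 1,0,0,1,0,0,1 for degrees 0…6.
(1 + z³ + z⁶ + z⁹ + z¹²) has coefficients 1,0,0,1,0,0,1 for degrees 0…6.
Multiplying by (z + z⁴) gives running coefficients 0,1,0,0,2,0,0 for degrees 0…6.
Finally multiplying by (1 + z + z² + z³), the product of all factors after the first has coefficients 0,1,1,1,3,2,2 for degrees 0…6.
[z⁶] = 1·2 + 1·1 + 1·0 = 3.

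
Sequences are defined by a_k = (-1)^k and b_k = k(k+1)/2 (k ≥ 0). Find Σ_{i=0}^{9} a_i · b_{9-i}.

The convolution is the x^9 coefficient of A(x)B(x).
Σ = 1·45 − 1·36 + 1·28 − 1·21 + 1·15 − 1·10 + 1·6 − 1·3 + 1·1 − 1·0 = 25.

25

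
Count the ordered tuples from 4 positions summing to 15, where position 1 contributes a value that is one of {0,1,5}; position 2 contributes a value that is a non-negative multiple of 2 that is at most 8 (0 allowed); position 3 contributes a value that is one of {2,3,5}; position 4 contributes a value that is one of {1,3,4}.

The generating function for the choices is (1 + t + t^5)·(1 + t^2 + t^4 + t^6 + t^8)·(t^2 + t^3 + t^5)·(t + t^3 + t^4); the count is [t^15].
(1 + t + t^5) has coefficients 1,1,0,0,0,1 for degrees 0…5.
(1 + t^2 + t^4 + t^6 + t^8) has coefficients 1,0,1,0,1,0,1,0,1,0,0,0,0,0,0,0 for degrees 0…15.
Multiplying by (t^2 + t^3 + t^5) gives running coefficients 0,0,1,1,1,2,1,2,1,2,1,2,0,1,0,0 for degrees 0…15.
Finally multiplying by (t + t^3 + t^4), the product of all factors after the first has coefficients 0,0,0,1,1,2,4,3,5,4,5,4,5,3,4,2 for degrees 0…15.
[t^15] = 1·2 + 1·4 + 1·5 = 11.

11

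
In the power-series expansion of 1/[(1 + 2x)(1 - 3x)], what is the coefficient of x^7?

1261

Partial fractions give a closed form: a_n = (2/5)·(-2)^n + (3/5)·3^n.
At n = 7: a_7 = 1261.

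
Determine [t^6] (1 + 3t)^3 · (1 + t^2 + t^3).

(1 + 3t)^3 has coefficients 1,9,27,27 for degrees 0…3.
(1 + t^2 + t^3) has coefficients 1,0,1,1,0,0,0 for degrees 0…6.
[t^6] = 1·0 + 9·0 + 27·0 + 27·1 = 27.

27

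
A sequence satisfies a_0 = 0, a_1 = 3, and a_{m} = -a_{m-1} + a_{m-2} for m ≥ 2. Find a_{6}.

-24

The ordinary generating function has denominator 1 + z - z^2.
Iterating the recurrence: a_0,…,a_{6} = 0, 3, -3, 6, -9, 15, -24.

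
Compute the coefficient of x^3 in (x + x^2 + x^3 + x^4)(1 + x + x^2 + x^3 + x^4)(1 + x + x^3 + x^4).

(x + x^2 + x^3 + x^4) has coefficients 0,1,1,1 for degrees 0…3.
(1 + x + x^2 + x^3 + x^4) has coefficients 1,1,1,1 for degrees 0…3.
Finally multiplying by (1 + x + x^3 + x^4), the product of all factors after the first has coefficients 1,2,2,3 for degrees 0…3.
[x^3] = 1·2 + 1·2 + 1·1 = 5.

5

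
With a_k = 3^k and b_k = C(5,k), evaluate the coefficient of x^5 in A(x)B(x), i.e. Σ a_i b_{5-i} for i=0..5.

1024

Write out a_i and b_{5-i} for i = 0,…,5 and sum the products.
Σ = 1·1 + 3·5 + 9·10 + 27·10 + 81·5 + 243·1 = 1024.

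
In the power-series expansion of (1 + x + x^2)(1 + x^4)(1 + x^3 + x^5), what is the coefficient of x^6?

2

(1 + x + x^2) has coefficients 1,1,1 for degrees 0…2.
(1 + x^4) has coefficients 1,0,0,0,1,0,0 for degrees 0…6.
Finally multiplying by (1 + x^3 + x^5), the product of all factors after the first has coefficients 1,0,0,1,1,1,0 for degrees 0…6.
[x^6] = 1·0 + 1·1 + 1·1 = 2.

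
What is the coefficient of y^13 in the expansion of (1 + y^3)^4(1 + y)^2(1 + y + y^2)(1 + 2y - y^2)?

17

(1 + y^3)^4 has coefficients 1,0,0,4,0,0,6,0,0,4,0,0,1 for degrees 0…12.
(1 + y)^2 has coefficients 1,2,1,0,0,0,0,0,0,0,0,0,0,0 for degrees 0…13.
Multiplying by (1 + y + y^2) gives running coefficients 1,3,4,3,1,0,0,0,0,0,0,0,0,0 for degrees 0…13.
Finally multiplying by (1 + 2y - y^2), the product of all factors after the first has coefficients 1,5,9,8,3,-1,-1,0,0,0,0,0,0,0 for degrees 0…13.
[y^13] = 1·0 + 4·0 + 6·0 + 4·3 + 1·5 = 17.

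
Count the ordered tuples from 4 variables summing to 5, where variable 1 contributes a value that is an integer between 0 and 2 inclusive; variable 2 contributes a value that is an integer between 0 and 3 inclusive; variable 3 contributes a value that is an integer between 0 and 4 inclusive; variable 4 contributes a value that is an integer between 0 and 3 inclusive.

The generating function for the choices is (1 + x + x²)·(1 + x + x² + x³)·(1 + x + x² + x³ + x⁴)·(1 + x + x² + x³); the count is [x⁵].
(1 + x + x²) has coefficients 1,1,1 for degrees 0…2.
(1 + x + x² + x³) has coefficients 1,1,1,1,0,0 for degrees 0…5.
Multiplying by (1 + x + x² + x³ + x⁴) gives running coefficients 1,2,3,4,4,3 for degrees 0…5.
Finally multiplying by (1 + x + x² + x³), the product of all factors after the first has coefficients 1,3,6,10,13,14 for degrees 0…5.
[x⁵] = 1·14 + 1·13 + 1·10 = 37.

37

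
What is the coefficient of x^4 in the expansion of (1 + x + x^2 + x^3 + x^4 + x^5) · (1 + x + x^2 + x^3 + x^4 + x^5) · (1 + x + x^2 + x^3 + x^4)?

15

(1 + x + x^2 + x^3 + x^4 + x^5) has coefficients 1,1,1,1,1 for degrees 0…4.
(1 + x + x^2 + x^3 + x^4 + x^5) has coefficients 1,1,1,1,1 for degrees 0…4.
Finally multiplying by (1 + x + x^2 + x^3 + x^4), the product of all factors after the first has coefficients 1,2,3,4,5 for degrees 0…4.
[x^4] = 1·5 + 1·4 + 1·3 + 1·2 + 1·1 = 15.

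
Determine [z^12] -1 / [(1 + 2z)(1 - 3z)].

Partial fractions give a closed form: a_n = (-2/5)·(-2)^n + (-3/5)·3^n.
At n = 12: a_12 = -320503.

-320503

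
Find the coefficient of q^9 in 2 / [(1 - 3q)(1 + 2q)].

23210

Partial fractions give a closed form: a_n = (6/5)·3^n + (4/5)·(-2)^n.
At n = 9: a_9 = 23210.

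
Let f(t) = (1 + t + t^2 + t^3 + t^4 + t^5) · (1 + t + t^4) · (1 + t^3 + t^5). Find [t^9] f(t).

(1 + t + t^2 + t^3 + t^4 + t^5) has coefficients 1,1,1,1,1,1 for degrees 0…5.
(1 + t + t^4) has coefficients 1,1,0,0,1,0,0,0,0,0 for degrees 0…9.
Finally multiplying by (1 + t^3 + t^5), the product of all factors after the first has coefficients 1,1,0,1,2,1,1,1,0,1 for degrees 0…9.
[t^9] = 1·1 + 1·0 + 1·1 + 1·1 + 1·1 + 1·2 = 6.

6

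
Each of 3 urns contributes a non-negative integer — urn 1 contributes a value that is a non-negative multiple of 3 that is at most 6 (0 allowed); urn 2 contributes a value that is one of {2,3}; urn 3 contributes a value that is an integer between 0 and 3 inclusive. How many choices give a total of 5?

The generating function for the choices is (1 + q^3 + q^6)·(q^2 + q^3)·(1 + q + q^2 + q^3); the count is [q^5].
(1 + q^3 + q^6) has coefficients 1,0,0,1,0,0 for degrees 0…5.
(q^2 + q^3) has coefficients 0,0,1,1,0,0 for degrees 0…5.
Finally multiplying by (1 + q + q^2 + q^3), the product of all factors after the first has coefficients 0,0,1,2,2,2 for degrees 0…5.
[q^5] = 1·2 + 1·1 = 3.

3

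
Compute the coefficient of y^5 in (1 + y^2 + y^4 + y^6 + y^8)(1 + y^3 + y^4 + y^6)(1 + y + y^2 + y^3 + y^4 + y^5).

6

(1 + y^2 + y^4 + y^6 + y^8) has coefficients 1,0,1,0,1,0 for degrees 0…5.
(1 + y^3 + y^4 + y^6) has coefficients 1,0,0,1,1,0 for degrees 0…5.
Finally multiplying by (1 + y + y^2 + y^3 + y^4 + y^5), the product of all factors after the first has coefficients 1,1,1,2,3,3 for degrees 0…5.
[y^5] = 1·3 + 1·2 + 1·1 = 6.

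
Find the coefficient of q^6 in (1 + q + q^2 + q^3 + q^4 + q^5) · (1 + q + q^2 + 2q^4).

(1 + q + q^2 + q^3 + q^4 + q^5) has coefficients 1,1,1,1,1,1 for degrees 0…5.
(1 + q + q^2 + 2q^4) has coefficients 1,1,1,0,2,0,0 for degrees 0…6.
[q^6] = 1·0 + 1·0 + 1·2 + 1·0 + 1·1 + 1·1 = 4.

4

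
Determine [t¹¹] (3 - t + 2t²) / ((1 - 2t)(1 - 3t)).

The denominator gives the recurrence a_n = 5a_(n−1) − 6a_(n−2) for n ≥ 3; the numerator fixes a_0 = 3, a_1 = 14, a_2 = 54.
Iterating: 3, 14, 54, 186, 606, 1914, 5934, 18186, 55326, 167514, 505614, 1522986, so a_11 = 1522986.

1522986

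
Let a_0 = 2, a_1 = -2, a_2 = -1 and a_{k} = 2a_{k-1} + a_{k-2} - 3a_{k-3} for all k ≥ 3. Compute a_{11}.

-517

The ordinary generating function has denominator 1 - 2x - x^2 + 3x^3.
Iterating the recurrence: a_0,…,a_{11} = 2, -2, -1, -10, -15, -37, -59, -110, -168, -269, -376, -517.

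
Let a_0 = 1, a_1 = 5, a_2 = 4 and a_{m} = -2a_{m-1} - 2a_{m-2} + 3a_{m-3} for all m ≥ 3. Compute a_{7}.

The ordinary generating function has denominator 1 + 2y + 2y^2 - 3y^3.
Iterating the recurrence: a_0,…,a_{7} = 1, 5, 4, -15, 37, -32, -55, 285.

285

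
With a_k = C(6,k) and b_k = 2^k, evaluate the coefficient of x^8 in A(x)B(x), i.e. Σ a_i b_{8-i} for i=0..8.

2916

Write out a_i and b_{8-i} for i = 0,…,8 and sum the products.
Σ = 1·256 + 6·128 + 15·64 + 20·32 + 15·16 + 6·8 + 1·4 + 0·2 + 0·1 = 2916.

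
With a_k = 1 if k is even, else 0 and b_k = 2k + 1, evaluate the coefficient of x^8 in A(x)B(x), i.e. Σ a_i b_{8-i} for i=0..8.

45

The convolution is the t^8 coefficient of A(t)B(t).
Σ = 1·17 + 0·15 + 1·13 + 0·11 + 1·9 + 0·7 + 1·5 + 0·3 + 1·1 = 45.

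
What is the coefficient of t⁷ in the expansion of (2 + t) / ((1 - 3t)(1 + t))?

Partial fractions give a closed form: a_n = (7/4)·3^n + (1/4)·(-1)^n.
At n = 7: a_7 = 3827.

3827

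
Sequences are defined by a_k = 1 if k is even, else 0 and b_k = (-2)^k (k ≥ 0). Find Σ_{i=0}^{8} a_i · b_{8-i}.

341

The convolution is the x^8 coefficient of A(x)B(x).
Σ = 1·256 + 0·(-128) + 1·64 + 0·(-32) + 1·16 + 0·(-8) + 1·4 + 0·(-2) + 1·1 = 341.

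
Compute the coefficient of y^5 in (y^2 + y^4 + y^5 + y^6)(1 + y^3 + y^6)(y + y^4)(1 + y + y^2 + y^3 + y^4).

2

(y^2 + y^4 + y^5 + y^6) has coefficients 0,0,1,0,1,1 for degrees 0…5.
(1 + y^3 + y^6) has coefficients 1,0,0,1,0,0 for degrees 0…5.
Multiplying by (y + y^4) gives running coefficients 0,1,0,0,2,0 for degrees 0…5.
Finally multiplying by (1 + y + y^2 + y^3 + y^4), the product of all factors after the first has coefficients 0,1,1,1,3,3 for degrees 0…5.
[y^5] = 1·1 + 1·1 + 1·0 = 2.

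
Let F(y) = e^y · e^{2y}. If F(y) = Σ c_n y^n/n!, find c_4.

81

The EGF product rule gives c_4 = Σ_{k_1+k_2=4} C(4; k_1,k_2) · ∏ g_i(k_i), where e^y gives (1)^k; e^{2y} gives (2)^k.
g_1(k) for k = 0…4: 1, 1, 1, 1, 1.
g_2(k) for k = 0…4: 1, 2, 4, 8, 16.
c_4 = Σ_k C(4,k)·g_1(k)·g_2(4−k) = 1·1·16 + 4·1·8 + 6·1·4 + 4·1·2 + 1·1·1 = 16 + 32 + 24 + 8 + 1 = 81.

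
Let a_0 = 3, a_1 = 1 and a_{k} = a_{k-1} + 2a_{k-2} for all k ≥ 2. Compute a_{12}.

The ordinary generating function has denominator 1 - t - 2t^2.
Iterating the recurrence: a_0,…,a_{12} = 3, 1, 7, 9, 23, 41, 87, 169, 343, 681, 1367, 2729, 5463.

5463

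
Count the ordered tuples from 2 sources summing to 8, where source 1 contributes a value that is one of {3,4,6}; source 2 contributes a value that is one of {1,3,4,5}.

The generating function for the choices is (q³ + q⁴ + q⁶)·(q + q³ + q⁴ + q⁵); the count is [q⁸].
(q³ + q⁴ + q⁶) has coefficients 0,0,0,1,1,0,1 for degrees 0…6.
(q + q³ + q⁴ + q⁵) has coefficients 0,1,0,1,1,1,0,0,0 for degrees 0…8.
[q⁸] = 1·1 + 1·1 + 1·0 = 2.

2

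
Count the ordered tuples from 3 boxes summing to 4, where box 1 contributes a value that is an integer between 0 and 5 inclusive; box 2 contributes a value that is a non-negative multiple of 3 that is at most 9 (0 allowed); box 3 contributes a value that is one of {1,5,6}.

2

The generating function for the choices is (1 + z + z² + z³ + z⁴ + z⁵)·(1 + z³ + z⁶ + z⁹)·(z + z⁵ + z⁶); the count is [z⁴].
(1 + z + z² + z³ + z⁴ + z⁵) has coefficients 1,1,1,1,1 for degrees 0…4.
(1 + z³ + z⁶ + z⁹) has coefficients 1,0,0,1,0 for degrees 0…4.
Finally multiplying by (z + z⁵ + z⁶), the product of all factors after the first has coefficients 0,1,0,0,1 for degrees 0…4.
[z⁴] = 1·1 + 1·0 + 1·0 + 1·1 + 1·0 = 2.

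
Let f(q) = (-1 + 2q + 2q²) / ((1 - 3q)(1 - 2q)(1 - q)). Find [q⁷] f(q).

-1348

The denominator gives the recurrence a_n = 6a_(n−1) − 11a_(n−2) + 6a_(n−3) for n ≥ 3; the numerator fixes a_0 = -1, a_1 = -4, a_2 = -11.
Iterating: -1, -4, -11, -28, -71, -184, -491, -1348, so a_7 = -1348.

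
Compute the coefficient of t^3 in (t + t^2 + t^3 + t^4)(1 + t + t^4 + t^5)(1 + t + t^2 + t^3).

5

(t + t^2 + t^3 + t^4) has coefficients 0,1,1,1 for degrees 0…3.
(1 + t + t^4 + t^5) has coefficients 1,1,0,0 for degrees 0…3.
Finally multiplying by (1 + t + t^2 + t^3), the product of all factors after the first has coefficients 1,2,2,2 for degrees 0…3.
[t^3] = 1·2 + 1·2 + 1·1 = 5.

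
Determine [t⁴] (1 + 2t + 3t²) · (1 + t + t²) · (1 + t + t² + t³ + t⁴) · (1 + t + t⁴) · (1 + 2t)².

190

(1 + 2t + 3t²) has coefficients 1,2,3 for degrees 0…2.
(1 + t + t²) has coefficients 1,1,1,0,0 for degrees 0…4.
Multiplying by (1 + t + t² + t³ + t⁴) gives running coefficients 1,2,3,3,3 for degrees 0…4.
Multiplying by (1 + t + t⁴) gives running coefficients 1,3,5,6,7 for degrees 0…4.
Finally multiplying by (1 + 2t)², the product of all factors after the first has coefficients 1,7,21,38,51 for degrees 0…4.
[t⁴] = 1·51 + 2·38 + 3·21 = 190.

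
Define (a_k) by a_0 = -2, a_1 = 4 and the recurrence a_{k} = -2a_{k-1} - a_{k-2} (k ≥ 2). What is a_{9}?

20

The ordinary generating function has denominator 1 + 2z + z^2.
Iterating the recurrence: a_0,…,a_{9} = -2, 4, -6, 8, -10, 12, -14, 16, -18, 20.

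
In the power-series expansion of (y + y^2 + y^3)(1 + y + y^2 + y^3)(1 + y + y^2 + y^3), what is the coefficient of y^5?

10

(y + y^2 + y^3) has coefficients 0,1,1,1 for degrees 0…3.
(1 + y + y^2 + y^3) has coefficients 1,1,1,1,0,0 for degrees 0…5.
Finally multiplying by (1 + y + y^2 + y^3), the product of all factors after the first has coefficients 1,2,3,4,3,2 for degrees 0…5.
[y^5] = 1·3 + 1·4 + 1·3 = 10.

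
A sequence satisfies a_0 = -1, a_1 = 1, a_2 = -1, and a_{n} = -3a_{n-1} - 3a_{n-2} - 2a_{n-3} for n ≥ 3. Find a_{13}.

The ordinary generating function has denominator 1 + 3t + 3t^2 + 2t^3.
Iterating the recurrence: a_0,…,a_{13} = -1, 1, -1, 2, -5, 11, -22, 43, -85, 170, -341, 683, -1366, 2731.

2731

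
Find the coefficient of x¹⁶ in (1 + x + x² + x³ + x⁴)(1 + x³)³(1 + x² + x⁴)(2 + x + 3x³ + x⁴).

(1 + x + x² + x³ + x⁴) has coefficients 1,1,1,1,1 for degrees 0…4.
(1 + x³)³ has coefficients 1,0,0,3,0,0,3,0,0,1,0,0,0,0,0,0,0 for degrees 0…16.
Multiplying by (1 + x² + x⁴) gives running coefficients 1,0,1,3,1,3,3,3,3,1,3,1,0,1,0,0,0 for degrees 0…16.
Finally multiplying by (2 + x + 3x³ + x⁴), the product of all factors after the first has coefficients 2,1,2,10,6,10,19,15,19,17,19,17,7,12,7,1,3 for degrees 0…16.
[x¹⁶] = 1·3 + 1·1 + 1·7 + 1·12 + 1·7 = 30.

30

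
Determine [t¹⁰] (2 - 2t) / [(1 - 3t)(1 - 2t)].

234148

Partial fractions give a closed form: a_n = (4)·3^n + (-2)·2^n.
At n = 10: a_10 = 234148.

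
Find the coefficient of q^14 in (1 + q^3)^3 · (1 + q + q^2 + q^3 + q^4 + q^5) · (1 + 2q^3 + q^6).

(1 + q^3)^3 has coefficients 1,0,0,3,0,0,3,0,0,1 for degrees 0…9.
(1 + q + q^2 + q^3 + q^4 + q^5) has coefficients 1,1,1,1,1,1,0,0,0,0,0,0,0,0,0 for degrees 0…14.
Finally multiplying by (1 + 2q^3 + q^6), the product of all factors after the first has coefficients 1,1,1,3,3,3,3,3,3,1,1,1,0,0,0 for degrees 0…14.
[q^14] = 1·0 + 3·1 + 3·3 + 1·3 = 15.

15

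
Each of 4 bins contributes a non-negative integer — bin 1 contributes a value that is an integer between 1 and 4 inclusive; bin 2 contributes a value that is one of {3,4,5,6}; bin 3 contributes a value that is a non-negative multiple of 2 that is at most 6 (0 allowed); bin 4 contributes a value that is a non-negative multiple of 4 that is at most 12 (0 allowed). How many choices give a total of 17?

The generating function for the choices is (q + q^2 + q^3 + q^4)·(q^3 + q^4 + q^5 + q^6)·(1 + q^2 + q^4 + q^6)·(1 + q^4 + q^8 + q^12); the count is [q^17].
(q + q^2 + q^3 + q^4) has coefficients 0,1,1,1,1 for degrees 0…4.
(q^3 + q^4 + q^5 + q^6) has coefficients 0,0,0,1,1,1,1,0,0,0,0,0,0,0,0,0,0,0 for degrees 0…17.
Multiplying by (1 + q^2 + q^4 + q^6) gives running coefficients 0,0,0,1,1,2,2,2,2,2,2,1,1,0,0,0,0,0 for degrees 0…17.
Finally multiplying by (1 + q^4 + q^8 + q^12), the product of all factors after the first has coefficients 0,0,0,1,1,2,2,3,3,4,4,4,4,4,4,4,4,4 for degrees 0…17.
[q^17] = 1·4 + 1·4 + 1·4 + 1·4 = 16.

16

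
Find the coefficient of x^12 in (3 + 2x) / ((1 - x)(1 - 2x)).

32763

Partial fractions give a closed form: a_n = (-5)·1^n + (8)·2^n.
At n = 12: a_12 = 32763.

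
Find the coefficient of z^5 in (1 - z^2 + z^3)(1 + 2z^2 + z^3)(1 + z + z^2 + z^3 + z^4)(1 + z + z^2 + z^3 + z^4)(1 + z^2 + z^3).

(1 - z^2 + z^3) has coefficients 1,0,-1,1 for degrees 0…3.
(1 + 2z^2 + z^3) has coefficients 1,0,2,1,0,0 for degrees 0…5.
Multiplying by (1 + z + z^2 + z^3 + z^4) gives running coefficients 1,1,3,4,4,3 for degrees 0…5.
Multiplying by (1 + z + z^2 + z^3 + z^4) gives running coefficients 1,2,5,9,13,15 for degrees 0…5.
Finally multiplying by (1 + z^2 + z^3), the product of all factors after the first has coefficients 1,2,6,12,20,29 for degrees 0…5.
[z^5] = 1·29 − 1·12 + 1·6 = 23.

23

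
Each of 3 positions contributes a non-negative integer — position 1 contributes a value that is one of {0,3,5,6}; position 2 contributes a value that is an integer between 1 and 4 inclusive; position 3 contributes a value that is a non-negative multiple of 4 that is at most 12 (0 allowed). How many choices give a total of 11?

4

The generating function for the choices is (1 + z^3 + z^5 + z^6)·(z + z^2 + z^3 + z^4)·(1 + z^4 + z^8 + z^12); the count is [z^11].
(1 + z^3 + z^5 + z^6) has coefficients 1,0,0,1,0,1,1 for degrees 0…6.
(z + z^2 + z^3 + z^4) has coefficients 0,1,1,1,1,0,0,0,0,0,0,0 for degrees 0…11.
Finally multiplying by (1 + z^4 + z^8 + z^12), the product of all factors after the first has coefficients 0,1,1,1,1,1,1,1,1,1,1,1 for degrees 0…11.
[z^11] = 1·1 + 1·1 + 1·1 + 1·1 = 4.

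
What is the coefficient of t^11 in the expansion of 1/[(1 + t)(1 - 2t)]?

The denominator gives the recurrence a_n = a_(n−1) + 2a_(n−2) for n ≥ 2; the numerator fixes a_0 = 1, a_1 = 1.
Iterating: 1, 1, 3, 5, 11, 21, 43, 85, 171, 341, 683, 1365, so a_11 = 1365.

1365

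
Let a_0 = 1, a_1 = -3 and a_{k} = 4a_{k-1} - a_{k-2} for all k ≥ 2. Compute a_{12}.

The ordinary generating function has denominator 1 - 4x + x^2.
Iterating the recurrence: a_0,…,a_{12} = 1, -3, -13, -49, -183, -683, -2549, -9513, -35503, -132499, -494493, -1845473, -6887399.

-6887399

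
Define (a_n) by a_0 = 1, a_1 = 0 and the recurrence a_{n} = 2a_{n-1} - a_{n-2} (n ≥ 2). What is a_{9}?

-8

The ordinary generating function has denominator 1 - 2q + q^2.
Iterating the recurrence: a_0,…,a_{9} = 1, 0, -1, -2, -3, -4, -5, -6, -7, -8.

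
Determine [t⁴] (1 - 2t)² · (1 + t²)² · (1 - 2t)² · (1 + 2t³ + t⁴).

(1 - 2t)² has coefficients 1,-4,4 for degrees 0…2.
(1 + t²)² has coefficients 1,0,2,0,1 for degrees 0…4.
Multiplying by (1 - 2t)² gives running coefficients 1,-4,6,-8,9 for degrees 0…4.
Finally multiplying by (1 + 2t³ + t⁴), the product of all factors after the first has coefficients 1,-4,6,-6,2 for degrees 0…4.
[t⁴] = 1·2 − 4·(-6) + 4·6 = 50.

50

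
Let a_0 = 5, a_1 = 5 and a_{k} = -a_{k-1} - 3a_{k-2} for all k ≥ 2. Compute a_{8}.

-20

The ordinary generating function has denominator 1 + q + 3q^2.
Iterating the recurrence: a_0,…,a_{8} = 5, 5, -20, 5, 55, -70, -95, 305, -20.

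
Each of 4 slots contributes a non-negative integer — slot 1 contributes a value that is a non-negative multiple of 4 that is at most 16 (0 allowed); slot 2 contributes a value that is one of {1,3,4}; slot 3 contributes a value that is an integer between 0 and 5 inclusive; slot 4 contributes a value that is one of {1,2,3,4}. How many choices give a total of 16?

The generating function for the choices is (1 + x^4 + x^8 + x^12 + x^16)·(x + x^3 + x^4)·(1 + x + x^2 + x^3 + x^4 + x^5)·(x + x^2 + x^3 + x^4); the count is [x^16].
(1 + x^4 + x^8 + x^12 + x^16) has coefficients 1,0,0,0,1,0,0,0,1,0,0,0,1,0,0,0,1 for degrees 0…16.
(x + x^3 + x^4) has coefficients 0,1,0,1,1,0,0,0,0,0,0,0,0,0,0,0,0 for degrees 0…16.
Multiplying by (1 + x + x^2 + x^3 + x^4 + x^5) gives running coefficients 0,1,1,2,3,3,3,2,2,1,0,0,0,0,0,0,0 for degrees 0…16.
Finally multiplying by (x + x^2 + x^3 + x^4), the product of all factors after the first has coefficients 0,0,1,2,4,7,9,11,11,10,8,5,3,1,0,0,0 for degrees 0…16.
[x^16] = 1·0 + 1·3 + 1·11 + 1·4 + 1·0 = 18.

18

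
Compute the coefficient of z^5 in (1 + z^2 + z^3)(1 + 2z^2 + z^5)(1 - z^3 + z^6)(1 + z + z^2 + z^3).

(1 + z^2 + z^3) has coefficients 1,0,1,1 for degrees 0…3.
(1 + 2z^2 + z^5) has coefficients 1,0,2,0,0,1 for degrees 0…5.
Multiplying by (1 - z^3 + z^6) gives running coefficients 1,0,2,-1,0,-1 for degrees 0…5.
Finally multiplying by (1 + z + z^2 + z^3), the product of all factors after the first has coefficients 1,1,3,2,1,0 for degrees 0…5.
[z^5] = 1·0 + 1·2 + 1·3 = 5.

5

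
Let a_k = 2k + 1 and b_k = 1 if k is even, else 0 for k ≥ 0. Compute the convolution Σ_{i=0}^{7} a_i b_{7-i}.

Write out a_i and b_{7-i} for i = 0,…,7 and sum the products.
Σ = 1·0 + 3·1 + 5·0 + 7·1 + 9·0 + 11·1 + 13·0 + 15·1 = 36.

36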